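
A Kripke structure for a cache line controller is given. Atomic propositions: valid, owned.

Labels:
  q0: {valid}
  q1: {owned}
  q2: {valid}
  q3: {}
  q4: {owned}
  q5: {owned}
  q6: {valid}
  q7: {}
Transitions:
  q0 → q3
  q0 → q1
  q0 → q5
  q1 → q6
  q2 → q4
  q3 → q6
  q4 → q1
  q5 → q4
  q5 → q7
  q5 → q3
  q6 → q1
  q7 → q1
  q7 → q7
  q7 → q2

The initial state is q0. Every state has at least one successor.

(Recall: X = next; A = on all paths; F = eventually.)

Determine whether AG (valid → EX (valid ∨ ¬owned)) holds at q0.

Violated

States satisfying valid → EX (valid ∨ ¬owned): {q0, q1, q3, q4, q5, q7}.
States satisfying AG (valid → EX (valid ∨ ¬owned)): ∅.
q2 is reachable from q0 and violates valid → EX (valid ∨ ¬owned), so AG fails at q0.
q0 ∉ Sat(AG (valid → EX (valid ∨ ¬owned))).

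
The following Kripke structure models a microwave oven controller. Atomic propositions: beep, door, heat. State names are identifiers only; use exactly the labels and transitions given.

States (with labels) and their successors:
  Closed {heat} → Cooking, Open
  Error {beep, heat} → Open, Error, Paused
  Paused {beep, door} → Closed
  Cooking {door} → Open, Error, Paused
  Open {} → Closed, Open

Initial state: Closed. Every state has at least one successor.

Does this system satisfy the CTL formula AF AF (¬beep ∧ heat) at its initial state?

Yes

States satisfying AF (¬beep ∧ heat): {Closed, Paused}.
States satisfying AF AF (¬beep ∧ heat): {Closed, Paused}.
Closed ∈ Sat(AF AF (¬beep ∧ heat)).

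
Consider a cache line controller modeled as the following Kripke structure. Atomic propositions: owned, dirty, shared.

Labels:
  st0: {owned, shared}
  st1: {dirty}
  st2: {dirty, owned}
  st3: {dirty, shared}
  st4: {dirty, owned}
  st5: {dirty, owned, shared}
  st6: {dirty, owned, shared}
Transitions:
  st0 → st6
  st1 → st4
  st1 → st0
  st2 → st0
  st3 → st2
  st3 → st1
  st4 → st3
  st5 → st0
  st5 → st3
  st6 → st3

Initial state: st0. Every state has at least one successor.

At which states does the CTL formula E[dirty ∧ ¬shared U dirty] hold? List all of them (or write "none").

States satisfying dirty ∧ ¬shared: {st1, st2, st4}.
States satisfying dirty: {st1, st2, st3, st4, st5, st6}.
States satisfying E[dirty ∧ ¬shared U dirty]: {st1, st2, st3, st4, st5, st6}.

{st1, st2, st3, st4, st5, st6}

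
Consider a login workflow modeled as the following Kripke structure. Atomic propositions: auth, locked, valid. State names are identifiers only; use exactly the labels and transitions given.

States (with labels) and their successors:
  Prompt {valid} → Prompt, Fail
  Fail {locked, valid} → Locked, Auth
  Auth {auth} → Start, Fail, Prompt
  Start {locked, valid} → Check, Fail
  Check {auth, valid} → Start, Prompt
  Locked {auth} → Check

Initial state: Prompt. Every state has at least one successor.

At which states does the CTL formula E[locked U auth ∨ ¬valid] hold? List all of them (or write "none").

States satisfying locked: {Fail, Start}.
States satisfying auth ∨ ¬valid: {Auth, Check, Locked}.
States satisfying E[locked U auth ∨ ¬valid]: {Fail, Auth, Start, Check, Locked}.

{Fail, Auth, Start, Check, Locked}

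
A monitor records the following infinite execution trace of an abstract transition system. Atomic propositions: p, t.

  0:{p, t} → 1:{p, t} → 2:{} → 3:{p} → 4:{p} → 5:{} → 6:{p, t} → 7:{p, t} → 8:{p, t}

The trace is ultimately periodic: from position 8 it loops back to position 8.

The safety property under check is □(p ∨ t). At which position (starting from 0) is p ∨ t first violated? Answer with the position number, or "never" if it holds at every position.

2

Check p ∨ t at each position in order: 0 ✓, 1 ✓.
At position 2 the labels are {}, so p ∨ t is false there. This is the first violation.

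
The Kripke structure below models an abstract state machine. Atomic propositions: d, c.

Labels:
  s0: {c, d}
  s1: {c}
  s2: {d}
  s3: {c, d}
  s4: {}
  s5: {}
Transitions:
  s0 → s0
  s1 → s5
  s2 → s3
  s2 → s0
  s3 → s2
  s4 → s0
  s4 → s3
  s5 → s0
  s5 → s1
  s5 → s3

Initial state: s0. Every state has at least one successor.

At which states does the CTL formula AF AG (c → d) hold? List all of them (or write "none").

States satisfying AG (c → d): {s0, s2, s3, s4}.
States satisfying AF AG (c → d): {s0, s2, s3, s4}.

{s0, s2, s3, s4}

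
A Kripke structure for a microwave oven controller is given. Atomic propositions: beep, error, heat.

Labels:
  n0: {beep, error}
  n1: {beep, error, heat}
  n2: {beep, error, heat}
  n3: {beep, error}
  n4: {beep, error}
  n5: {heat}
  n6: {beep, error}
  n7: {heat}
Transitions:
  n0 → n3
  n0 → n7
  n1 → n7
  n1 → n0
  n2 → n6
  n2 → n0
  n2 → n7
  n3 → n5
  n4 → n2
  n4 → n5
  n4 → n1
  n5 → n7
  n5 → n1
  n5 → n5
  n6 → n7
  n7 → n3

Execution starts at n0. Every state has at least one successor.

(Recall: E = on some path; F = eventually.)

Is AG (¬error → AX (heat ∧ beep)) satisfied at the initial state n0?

No

States satisfying ¬error → AX (heat ∧ beep): {n0, n1, n2, n3, n4, n6}.
States satisfying AG (¬error → AX (heat ∧ beep)): ∅.
n5 is reachable from n0 and violates ¬error → AX (heat ∧ beep), so AG fails at n0.
n0 ∉ Sat(AG (¬error → AX (heat ∧ beep))).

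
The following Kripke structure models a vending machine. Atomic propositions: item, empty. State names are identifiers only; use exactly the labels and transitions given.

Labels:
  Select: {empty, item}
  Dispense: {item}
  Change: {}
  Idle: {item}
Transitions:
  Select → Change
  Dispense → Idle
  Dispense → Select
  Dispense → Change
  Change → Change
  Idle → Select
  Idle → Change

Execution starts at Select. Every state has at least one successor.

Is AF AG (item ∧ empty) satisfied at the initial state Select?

States satisfying AG (item ∧ empty): ∅.
States satisfying AF AG (item ∧ empty): ∅.
There is a path from Select along which AG (item ∧ empty) never holds.
Select ∉ Sat(AF AG (item ∧ empty)).

No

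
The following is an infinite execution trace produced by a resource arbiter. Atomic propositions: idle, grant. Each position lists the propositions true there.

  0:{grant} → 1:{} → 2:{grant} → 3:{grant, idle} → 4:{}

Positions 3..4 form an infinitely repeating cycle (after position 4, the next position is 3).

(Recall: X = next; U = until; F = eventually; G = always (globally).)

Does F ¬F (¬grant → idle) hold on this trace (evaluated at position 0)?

No

¬F (¬grant → idle) is false at every position 0..4, so it never becomes true and F ¬F (¬grant → idle) fails.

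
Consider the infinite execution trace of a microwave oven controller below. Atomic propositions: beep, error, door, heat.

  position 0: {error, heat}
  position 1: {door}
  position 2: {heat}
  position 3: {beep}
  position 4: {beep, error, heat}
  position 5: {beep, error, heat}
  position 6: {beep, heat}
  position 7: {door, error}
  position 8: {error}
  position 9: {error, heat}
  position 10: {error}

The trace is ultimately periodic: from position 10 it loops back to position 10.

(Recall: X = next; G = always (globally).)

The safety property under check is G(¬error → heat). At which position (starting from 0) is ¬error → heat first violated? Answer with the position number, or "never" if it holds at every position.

Check ¬error → heat at each position in order: 0 ✓.
At position 1 the labels are {door}, so ¬error → heat is false there. This is the first violation.

1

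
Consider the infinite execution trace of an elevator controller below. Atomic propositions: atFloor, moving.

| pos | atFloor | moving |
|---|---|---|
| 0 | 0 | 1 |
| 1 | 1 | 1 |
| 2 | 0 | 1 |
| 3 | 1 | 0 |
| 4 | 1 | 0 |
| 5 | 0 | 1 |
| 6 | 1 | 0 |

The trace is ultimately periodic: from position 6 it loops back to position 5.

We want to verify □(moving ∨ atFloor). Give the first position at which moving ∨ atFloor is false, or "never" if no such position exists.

moving ∨ atFloor holds at every position 0..6, and those are all the positions the trace ever visits, so the invariant □(moving ∨ atFloor) is never violated.

never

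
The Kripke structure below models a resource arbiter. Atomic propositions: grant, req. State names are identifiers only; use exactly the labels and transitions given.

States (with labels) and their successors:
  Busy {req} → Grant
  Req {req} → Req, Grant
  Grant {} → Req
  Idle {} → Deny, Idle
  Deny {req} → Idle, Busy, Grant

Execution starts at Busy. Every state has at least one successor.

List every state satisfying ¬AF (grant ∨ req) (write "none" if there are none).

States satisfying grant ∨ req: {Busy, Req, Deny}.
States satisfying AF (grant ∨ req): {Busy, Req, Grant, Deny}.
States satisfying ¬AF (grant ∨ req): {Idle}.

{Idle}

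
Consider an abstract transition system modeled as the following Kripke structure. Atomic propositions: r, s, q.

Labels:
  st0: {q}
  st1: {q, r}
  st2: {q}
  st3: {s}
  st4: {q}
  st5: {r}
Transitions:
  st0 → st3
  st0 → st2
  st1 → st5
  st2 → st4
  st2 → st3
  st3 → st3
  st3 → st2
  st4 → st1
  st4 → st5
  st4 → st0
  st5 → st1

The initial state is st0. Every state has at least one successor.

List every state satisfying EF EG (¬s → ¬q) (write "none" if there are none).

{st0, st2, st3, st4}

States satisfying EG (¬s → ¬q): {st3}.
States satisfying EF EG (¬s → ¬q): {st0, st2, st3, st4}.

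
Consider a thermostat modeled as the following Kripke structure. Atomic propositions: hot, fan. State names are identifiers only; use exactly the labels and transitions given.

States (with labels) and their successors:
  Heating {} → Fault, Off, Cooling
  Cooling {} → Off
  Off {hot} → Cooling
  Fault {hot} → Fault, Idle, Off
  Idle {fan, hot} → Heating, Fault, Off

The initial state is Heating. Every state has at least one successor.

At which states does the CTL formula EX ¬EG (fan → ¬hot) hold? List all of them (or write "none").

{Fault}

States satisfying ¬EG (fan → ¬hot): {Idle}.
States satisfying EX ¬EG (fan → ¬hot): {Fault}.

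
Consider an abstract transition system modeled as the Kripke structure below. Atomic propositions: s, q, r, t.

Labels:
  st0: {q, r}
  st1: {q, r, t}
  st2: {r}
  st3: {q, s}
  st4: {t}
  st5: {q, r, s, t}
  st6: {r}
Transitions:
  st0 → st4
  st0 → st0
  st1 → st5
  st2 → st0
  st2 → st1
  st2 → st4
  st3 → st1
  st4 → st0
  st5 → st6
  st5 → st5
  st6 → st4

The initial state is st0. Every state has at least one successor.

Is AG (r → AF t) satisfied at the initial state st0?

States satisfying r → AF t: {st1, st3, st4, st5, st6}.
States satisfying AG (r → AF t): ∅.
st0 is reachable from st0 and violates r → AF t, so AG fails at st0.
st0 ∉ Sat(AG (r → AF t)).

Violated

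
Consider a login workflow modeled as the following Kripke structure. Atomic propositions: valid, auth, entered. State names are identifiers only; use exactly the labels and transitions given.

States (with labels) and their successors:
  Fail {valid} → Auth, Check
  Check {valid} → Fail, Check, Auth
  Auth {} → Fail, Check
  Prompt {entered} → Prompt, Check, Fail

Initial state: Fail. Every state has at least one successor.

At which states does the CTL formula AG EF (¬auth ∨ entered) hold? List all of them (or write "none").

{Fail, Check, Auth, Prompt}

States satisfying EF (¬auth ∨ entered): {Fail, Check, Auth, Prompt}.
States satisfying AG EF (¬auth ∨ entered): {Fail, Check, Auth, Prompt}.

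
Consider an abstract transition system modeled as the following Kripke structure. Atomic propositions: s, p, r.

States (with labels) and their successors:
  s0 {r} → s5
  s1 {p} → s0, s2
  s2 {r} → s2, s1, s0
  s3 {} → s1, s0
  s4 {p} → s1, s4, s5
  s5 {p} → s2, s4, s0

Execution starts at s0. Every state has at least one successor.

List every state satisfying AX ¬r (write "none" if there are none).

{s0, s4}

States satisfying ¬r: {s1, s3, s4, s5}.
States satisfying AX ¬r: {s0, s4}.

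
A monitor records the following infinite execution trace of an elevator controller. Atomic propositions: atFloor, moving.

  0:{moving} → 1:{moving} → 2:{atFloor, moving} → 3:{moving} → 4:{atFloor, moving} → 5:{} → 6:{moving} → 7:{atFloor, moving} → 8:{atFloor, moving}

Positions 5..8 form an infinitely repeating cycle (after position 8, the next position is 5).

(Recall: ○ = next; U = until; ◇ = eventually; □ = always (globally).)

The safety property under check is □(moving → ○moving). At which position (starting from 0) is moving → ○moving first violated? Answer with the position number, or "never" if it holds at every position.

4

Check moving → ○moving at each position in order: 0 ✓, 1 ✓, 2 ✓, 3 ✓.
At position 4 the labels are {atFloor, moving} and the next position 5 has {}, so moving → ○moving is false there. This is the first violation.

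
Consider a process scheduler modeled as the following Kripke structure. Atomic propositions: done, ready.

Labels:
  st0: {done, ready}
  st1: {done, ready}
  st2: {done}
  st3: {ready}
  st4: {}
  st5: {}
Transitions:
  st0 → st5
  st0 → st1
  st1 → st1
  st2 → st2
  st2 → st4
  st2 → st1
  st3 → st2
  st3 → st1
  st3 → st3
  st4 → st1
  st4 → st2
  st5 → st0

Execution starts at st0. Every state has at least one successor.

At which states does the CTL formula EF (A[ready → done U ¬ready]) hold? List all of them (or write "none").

{st0, st2, st3, st4, st5}

States satisfying A[ready → done U ¬ready]: {st2, st4, st5}.
States satisfying EF (A[ready → done U ¬ready]): {st0, st2, st3, st4, st5}.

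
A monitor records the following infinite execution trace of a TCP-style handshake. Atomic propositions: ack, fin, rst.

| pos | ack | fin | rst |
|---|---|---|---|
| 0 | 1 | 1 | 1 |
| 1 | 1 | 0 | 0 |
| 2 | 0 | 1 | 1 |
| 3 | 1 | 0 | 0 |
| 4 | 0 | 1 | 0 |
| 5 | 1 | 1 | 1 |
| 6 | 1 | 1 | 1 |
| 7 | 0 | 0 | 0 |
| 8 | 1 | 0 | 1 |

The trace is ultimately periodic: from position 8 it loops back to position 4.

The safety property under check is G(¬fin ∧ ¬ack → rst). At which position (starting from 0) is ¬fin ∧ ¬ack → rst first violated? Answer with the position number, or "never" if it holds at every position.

Check ¬fin ∧ ¬ack → rst at each position in order: 0 ✓, 1 ✓, 2 ✓, 3 ✓, 4 ✓, 5 ✓, 6 ✓.
At position 7 the labels are {}, so ¬fin ∧ ¬ack → rst is false there. This is the first violation.

7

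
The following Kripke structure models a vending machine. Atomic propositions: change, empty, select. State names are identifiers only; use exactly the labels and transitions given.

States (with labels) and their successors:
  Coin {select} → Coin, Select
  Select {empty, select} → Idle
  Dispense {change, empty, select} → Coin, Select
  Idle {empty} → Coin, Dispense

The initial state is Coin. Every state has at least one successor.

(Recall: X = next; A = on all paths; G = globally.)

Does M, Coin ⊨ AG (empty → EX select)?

States satisfying empty → EX select: {Coin, Dispense, Idle}.
States satisfying AG (empty → EX select): ∅.
Select is reachable from Coin and violates empty → EX select, so AG fails at Coin.
Coin ∉ Sat(AG (empty → EX select)).

Violated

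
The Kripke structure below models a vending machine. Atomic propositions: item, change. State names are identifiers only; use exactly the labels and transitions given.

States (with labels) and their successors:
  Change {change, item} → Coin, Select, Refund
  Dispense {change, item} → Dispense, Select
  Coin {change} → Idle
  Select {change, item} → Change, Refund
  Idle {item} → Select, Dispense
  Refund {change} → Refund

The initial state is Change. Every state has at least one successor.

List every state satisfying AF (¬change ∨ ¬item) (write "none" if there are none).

States satisfying ¬change ∨ ¬item: {Coin, Idle, Refund}.
States satisfying AF (¬change ∨ ¬item): {Coin, Idle, Refund}.

{Coin, Idle, Refund}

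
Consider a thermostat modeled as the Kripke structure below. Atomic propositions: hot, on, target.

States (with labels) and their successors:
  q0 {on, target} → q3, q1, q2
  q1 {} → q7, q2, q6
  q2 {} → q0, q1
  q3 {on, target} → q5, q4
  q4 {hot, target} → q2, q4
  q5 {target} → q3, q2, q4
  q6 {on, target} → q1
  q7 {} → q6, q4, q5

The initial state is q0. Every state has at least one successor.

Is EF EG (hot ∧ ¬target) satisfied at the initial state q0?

States satisfying EG (hot ∧ ¬target): ∅.
States satisfying EF EG (hot ∧ ¬target): ∅.
No suitable path/successor from q0 witnesses the formula.
q0 ∉ Sat(EF EG (hot ∧ ¬target)).

Violated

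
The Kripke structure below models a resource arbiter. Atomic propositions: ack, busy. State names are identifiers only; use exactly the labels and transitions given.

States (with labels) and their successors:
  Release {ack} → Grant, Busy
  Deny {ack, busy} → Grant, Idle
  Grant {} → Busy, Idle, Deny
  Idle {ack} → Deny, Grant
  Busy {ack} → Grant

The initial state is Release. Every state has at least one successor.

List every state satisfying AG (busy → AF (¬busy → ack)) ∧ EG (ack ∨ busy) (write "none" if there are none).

States satisfying busy → AF (¬busy → ack): {Release, Deny, Grant, Idle, Busy}.
States satisfying AG (busy → AF (¬busy → ack)): {Release, Deny, Grant, Idle, Busy}.
States satisfying ack ∨ busy: {Release, Deny, Idle, Busy}.
States satisfying EG (ack ∨ busy): {Deny, Idle}.
States satisfying AG (busy → AF (¬busy → ack)) ∧ EG (ack ∨ busy): {Deny, Idle}.

{Deny, Idle}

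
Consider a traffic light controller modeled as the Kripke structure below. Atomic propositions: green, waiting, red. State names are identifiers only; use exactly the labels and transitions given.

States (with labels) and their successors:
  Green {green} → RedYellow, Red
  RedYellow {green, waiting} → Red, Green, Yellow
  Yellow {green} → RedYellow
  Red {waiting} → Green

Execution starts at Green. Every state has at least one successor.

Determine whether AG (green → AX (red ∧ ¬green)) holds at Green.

Does not hold

States satisfying green → AX (red ∧ ¬green): {Red}.
States satisfying AG (green → AX (red ∧ ¬green)): ∅.
Green is reachable from Green and violates green → AX (red ∧ ¬green), so AG fails at Green.
Green ∉ Sat(AG (green → AX (red ∧ ¬green))).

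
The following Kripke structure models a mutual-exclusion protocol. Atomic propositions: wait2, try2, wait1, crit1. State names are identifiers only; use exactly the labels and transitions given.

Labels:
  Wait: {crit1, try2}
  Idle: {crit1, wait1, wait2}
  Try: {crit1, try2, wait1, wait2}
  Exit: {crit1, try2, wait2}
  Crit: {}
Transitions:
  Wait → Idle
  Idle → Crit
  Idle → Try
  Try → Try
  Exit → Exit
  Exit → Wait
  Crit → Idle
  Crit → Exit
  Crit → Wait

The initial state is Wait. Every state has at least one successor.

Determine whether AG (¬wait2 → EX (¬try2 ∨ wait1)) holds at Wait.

States satisfying ¬wait2 → EX (¬try2 ∨ wait1): {Wait, Idle, Try, Exit, Crit}.
States satisfying AG (¬wait2 → EX (¬try2 ∨ wait1)): {Wait, Idle, Try, Exit, Crit}.
Every state reachable from Wait satisfies ¬wait2 → EX (¬try2 ∨ wait1).
Wait ∈ Sat(AG (¬wait2 → EX (¬try2 ∨ wait1))).

Yes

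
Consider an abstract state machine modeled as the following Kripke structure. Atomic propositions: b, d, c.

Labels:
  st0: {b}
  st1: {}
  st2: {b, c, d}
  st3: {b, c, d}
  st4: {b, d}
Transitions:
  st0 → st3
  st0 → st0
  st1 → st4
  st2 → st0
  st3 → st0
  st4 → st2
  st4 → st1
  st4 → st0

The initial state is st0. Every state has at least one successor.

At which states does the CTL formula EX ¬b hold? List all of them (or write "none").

States satisfying ¬b: {st1}.
States satisfying EX ¬b: {st4}.

{st4}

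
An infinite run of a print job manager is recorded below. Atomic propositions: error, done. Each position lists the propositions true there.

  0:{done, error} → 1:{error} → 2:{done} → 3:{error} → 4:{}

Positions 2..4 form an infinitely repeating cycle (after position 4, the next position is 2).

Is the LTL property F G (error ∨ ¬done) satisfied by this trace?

Does not hold

G (error ∨ ¬done) is false at every position 0..4, so it never becomes true and F G (error ∨ ¬done) fails.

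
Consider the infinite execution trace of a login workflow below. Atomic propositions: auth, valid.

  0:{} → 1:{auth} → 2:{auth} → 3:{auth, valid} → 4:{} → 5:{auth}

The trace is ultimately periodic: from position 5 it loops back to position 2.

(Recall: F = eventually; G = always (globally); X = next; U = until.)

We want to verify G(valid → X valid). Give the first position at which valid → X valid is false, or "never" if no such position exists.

Check valid → X valid at each position in order: 0 ✓, 1 ✓, 2 ✓.
At position 3 the labels are {auth, valid} and the next position 4 has {}, so valid → X valid is false there. This is the first violation.

3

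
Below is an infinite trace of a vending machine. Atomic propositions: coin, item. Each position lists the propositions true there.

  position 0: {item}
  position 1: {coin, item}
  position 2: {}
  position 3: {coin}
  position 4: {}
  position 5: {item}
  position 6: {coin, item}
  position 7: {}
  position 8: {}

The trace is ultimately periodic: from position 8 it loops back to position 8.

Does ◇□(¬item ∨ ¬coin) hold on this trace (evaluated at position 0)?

□(¬item ∨ ¬coin) holds at position 7, which is reachable from 0, so ◇□(¬item ∨ ¬coin) holds.

Satisfied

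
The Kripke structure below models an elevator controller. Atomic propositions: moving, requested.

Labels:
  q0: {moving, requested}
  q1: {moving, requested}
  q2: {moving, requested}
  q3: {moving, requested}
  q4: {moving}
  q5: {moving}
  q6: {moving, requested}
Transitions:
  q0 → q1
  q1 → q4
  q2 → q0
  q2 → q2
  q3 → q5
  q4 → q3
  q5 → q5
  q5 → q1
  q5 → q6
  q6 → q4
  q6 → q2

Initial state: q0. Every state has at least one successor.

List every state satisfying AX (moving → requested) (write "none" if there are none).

States satisfying moving → requested: {q0, q1, q2, q3, q6}.
States satisfying AX (moving → requested): {q0, q2, q4}.

{q0, q2, q4}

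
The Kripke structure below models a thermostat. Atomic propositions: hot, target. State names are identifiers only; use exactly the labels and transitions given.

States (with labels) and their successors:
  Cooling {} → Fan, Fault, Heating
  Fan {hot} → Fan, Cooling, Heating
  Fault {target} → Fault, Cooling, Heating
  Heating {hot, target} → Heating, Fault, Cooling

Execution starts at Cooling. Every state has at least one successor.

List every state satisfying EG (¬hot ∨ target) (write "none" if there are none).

States satisfying ¬hot ∨ target: {Cooling, Fault, Heating}.
States satisfying EG (¬hot ∨ target): {Cooling, Fault, Heating}.

{Cooling, Fault, Heating}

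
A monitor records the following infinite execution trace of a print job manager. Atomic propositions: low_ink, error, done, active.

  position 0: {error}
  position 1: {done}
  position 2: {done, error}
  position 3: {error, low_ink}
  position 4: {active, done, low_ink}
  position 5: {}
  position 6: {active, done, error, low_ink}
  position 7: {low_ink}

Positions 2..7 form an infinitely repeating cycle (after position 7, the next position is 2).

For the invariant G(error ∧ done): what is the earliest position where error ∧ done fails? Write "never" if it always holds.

0

At position 0 the labels are {error}, so error ∧ done is false there. This is the first violation.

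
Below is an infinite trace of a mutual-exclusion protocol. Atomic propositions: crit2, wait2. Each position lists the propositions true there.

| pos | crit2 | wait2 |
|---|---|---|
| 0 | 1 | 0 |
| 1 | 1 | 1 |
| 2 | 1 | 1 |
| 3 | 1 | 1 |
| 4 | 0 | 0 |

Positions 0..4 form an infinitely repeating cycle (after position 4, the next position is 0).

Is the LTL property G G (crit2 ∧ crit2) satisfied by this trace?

Does not hold

G (crit2 ∧ crit2) must hold at every position from 0 onward. It fails at position 0, so G G (crit2 ∧ crit2) is false.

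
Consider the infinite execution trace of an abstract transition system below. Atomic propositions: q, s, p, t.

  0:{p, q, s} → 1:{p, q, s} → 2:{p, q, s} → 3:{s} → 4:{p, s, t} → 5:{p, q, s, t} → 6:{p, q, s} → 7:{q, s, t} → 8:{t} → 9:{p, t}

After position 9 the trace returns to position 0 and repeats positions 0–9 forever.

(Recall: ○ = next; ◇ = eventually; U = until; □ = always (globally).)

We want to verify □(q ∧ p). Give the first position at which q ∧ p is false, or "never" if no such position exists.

Check q ∧ p at each position in order: 0 ✓, 1 ✓, 2 ✓.
At position 3 the labels are {s}, so q ∧ p is false there. This is the first violation.

3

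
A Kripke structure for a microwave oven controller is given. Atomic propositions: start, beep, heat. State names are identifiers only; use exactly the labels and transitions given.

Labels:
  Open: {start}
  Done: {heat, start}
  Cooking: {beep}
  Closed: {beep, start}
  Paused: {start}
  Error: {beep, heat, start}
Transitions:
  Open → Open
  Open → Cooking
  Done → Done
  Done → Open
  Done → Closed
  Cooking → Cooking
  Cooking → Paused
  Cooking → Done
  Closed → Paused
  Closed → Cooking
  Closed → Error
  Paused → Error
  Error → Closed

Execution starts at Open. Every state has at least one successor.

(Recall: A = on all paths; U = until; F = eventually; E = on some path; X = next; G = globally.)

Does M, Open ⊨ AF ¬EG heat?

Yes

States satisfying ¬EG heat: {Open, Cooking, Closed, Paused, Error}.
States satisfying AF ¬EG heat: {Open, Cooking, Closed, Paused, Error}.
Open ∈ Sat(AF ¬EG heat).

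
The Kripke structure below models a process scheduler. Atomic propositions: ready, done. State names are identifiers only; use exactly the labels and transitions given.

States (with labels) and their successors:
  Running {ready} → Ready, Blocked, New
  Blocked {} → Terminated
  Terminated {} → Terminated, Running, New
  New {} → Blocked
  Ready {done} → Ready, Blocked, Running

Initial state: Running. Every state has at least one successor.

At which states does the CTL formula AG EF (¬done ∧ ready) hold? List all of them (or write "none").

{Running, Blocked, Terminated, New, Ready}

States satisfying EF (¬done ∧ ready): {Running, Blocked, Terminated, New, Ready}.
States satisfying AG EF (¬done ∧ ready): {Running, Blocked, Terminated, New, Ready}.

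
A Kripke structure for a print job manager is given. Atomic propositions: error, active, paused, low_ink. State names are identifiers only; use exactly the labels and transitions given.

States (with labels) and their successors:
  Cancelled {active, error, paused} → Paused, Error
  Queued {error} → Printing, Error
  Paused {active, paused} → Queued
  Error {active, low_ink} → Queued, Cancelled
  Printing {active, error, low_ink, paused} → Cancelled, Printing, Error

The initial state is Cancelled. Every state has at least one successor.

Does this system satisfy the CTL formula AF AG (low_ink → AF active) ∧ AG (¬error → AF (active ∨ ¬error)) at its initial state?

States satisfying AG (low_ink → AF active): {Cancelled, Queued, Paused, Error, Printing}.
States satisfying AF AG (low_ink → AF active): {Cancelled, Queued, Paused, Error, Printing}.
States satisfying ¬error → AF (active ∨ ¬error): {Cancelled, Queued, Paused, Error, Printing}.
States satisfying AG (¬error → AF (active ∨ ¬error)): {Cancelled, Queued, Paused, Error, Printing}.
States satisfying AF AG (low_ink → AF active) ∧ AG (¬error → AF (active ∨ ¬error)): {Cancelled, Queued, Paused, Error, Printing}.
Cancelled ∈ Sat(AF AG (low_ink → AF active) ∧ AG (¬error → AF (active ∨ ¬error))).

Holds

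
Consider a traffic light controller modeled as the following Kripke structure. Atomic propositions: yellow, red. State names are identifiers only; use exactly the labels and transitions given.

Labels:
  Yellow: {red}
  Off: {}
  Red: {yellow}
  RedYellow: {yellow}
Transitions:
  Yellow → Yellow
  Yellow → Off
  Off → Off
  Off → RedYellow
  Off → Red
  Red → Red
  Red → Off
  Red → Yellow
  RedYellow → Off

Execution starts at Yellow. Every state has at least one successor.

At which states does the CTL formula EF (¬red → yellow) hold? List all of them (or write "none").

{Yellow, Off, Red, RedYellow}

States satisfying ¬red → yellow: {Yellow, Red, RedYellow}.
States satisfying EF (¬red → yellow): {Yellow, Off, Red, RedYellow}.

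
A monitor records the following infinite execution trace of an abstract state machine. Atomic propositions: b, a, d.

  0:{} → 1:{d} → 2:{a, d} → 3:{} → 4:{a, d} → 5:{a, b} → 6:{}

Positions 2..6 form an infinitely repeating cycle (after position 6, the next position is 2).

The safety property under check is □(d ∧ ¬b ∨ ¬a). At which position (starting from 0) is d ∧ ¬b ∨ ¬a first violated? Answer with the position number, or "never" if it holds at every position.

5

Check d ∧ ¬b ∨ ¬a at each position in order: 0 ✓, 1 ✓, 2 ✓, 3 ✓, 4 ✓.
At position 5 the labels are {a, b}, so d ∧ ¬b ∨ ¬a is false there. This is the first violation.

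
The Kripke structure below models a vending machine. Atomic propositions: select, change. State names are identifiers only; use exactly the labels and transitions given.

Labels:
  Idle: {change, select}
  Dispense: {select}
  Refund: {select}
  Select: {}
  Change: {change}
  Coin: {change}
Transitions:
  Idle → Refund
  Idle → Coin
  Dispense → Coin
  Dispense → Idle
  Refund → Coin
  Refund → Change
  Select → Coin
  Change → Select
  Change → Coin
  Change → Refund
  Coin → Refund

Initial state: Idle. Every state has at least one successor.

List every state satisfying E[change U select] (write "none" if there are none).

States satisfying change: {Idle, Change, Coin}.
States satisfying select: {Idle, Dispense, Refund}.
States satisfying E[change U select]: {Idle, Dispense, Refund, Change, Coin}.

{Idle, Dispense, Refund, Change, Coin}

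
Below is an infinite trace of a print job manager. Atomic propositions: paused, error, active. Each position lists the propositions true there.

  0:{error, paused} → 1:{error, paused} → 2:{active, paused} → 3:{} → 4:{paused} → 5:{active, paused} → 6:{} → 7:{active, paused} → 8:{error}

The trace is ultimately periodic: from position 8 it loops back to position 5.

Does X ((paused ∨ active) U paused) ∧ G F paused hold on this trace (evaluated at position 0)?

The position after 0 is 1; (paused ∨ active) U paused is true there.
F paused holds at every position 0..8, and those are all positions ever visited, so G F paused holds.
At position 0: X ((paused ∨ active) U paused) is true; G F paused is true; so X ((paused ∨ active) U paused) ∧ G F paused is true.

Holds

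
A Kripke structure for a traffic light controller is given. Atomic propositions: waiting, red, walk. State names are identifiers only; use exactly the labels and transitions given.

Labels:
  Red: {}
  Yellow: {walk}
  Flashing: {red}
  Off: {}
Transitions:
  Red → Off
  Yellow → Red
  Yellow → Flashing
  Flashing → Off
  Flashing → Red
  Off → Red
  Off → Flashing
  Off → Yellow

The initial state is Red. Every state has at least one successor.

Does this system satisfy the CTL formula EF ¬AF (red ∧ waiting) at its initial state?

Satisfied

States satisfying ¬AF (red ∧ waiting): {Red, Yellow, Flashing, Off}.
States satisfying EF ¬AF (red ∧ waiting): {Red, Yellow, Flashing, Off}.
Some path from Red reaches a state where ¬AF (red ∧ waiting) holds.
Red ∈ Sat(EF ¬AF (red ∧ waiting)).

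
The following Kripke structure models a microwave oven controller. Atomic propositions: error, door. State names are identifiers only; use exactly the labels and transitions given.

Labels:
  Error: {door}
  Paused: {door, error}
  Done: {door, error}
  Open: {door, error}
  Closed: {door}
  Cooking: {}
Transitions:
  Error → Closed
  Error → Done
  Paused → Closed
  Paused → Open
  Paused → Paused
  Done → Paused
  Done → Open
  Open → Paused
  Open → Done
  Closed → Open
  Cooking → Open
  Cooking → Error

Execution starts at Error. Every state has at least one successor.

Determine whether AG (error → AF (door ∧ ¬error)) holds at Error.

States satisfying error → AF (door ∧ ¬error): {Error, Closed, Cooking}.
States satisfying AG (error → AF (door ∧ ¬error)): ∅.
Done is reachable from Error and violates error → AF (door ∧ ¬error), so AG fails at Error.
Error ∉ Sat(AG (error → AF (door ∧ ¬error))).

No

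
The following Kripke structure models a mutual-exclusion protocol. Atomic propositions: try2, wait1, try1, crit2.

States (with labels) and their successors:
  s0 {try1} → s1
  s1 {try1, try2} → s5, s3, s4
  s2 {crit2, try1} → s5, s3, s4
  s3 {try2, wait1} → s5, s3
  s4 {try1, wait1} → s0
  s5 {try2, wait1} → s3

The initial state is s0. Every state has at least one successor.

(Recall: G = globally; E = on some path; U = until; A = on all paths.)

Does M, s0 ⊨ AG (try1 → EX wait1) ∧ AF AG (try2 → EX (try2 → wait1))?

States satisfying try1 → EX wait1: {s1, s2, s3, s5}.
States satisfying AG (try1 → EX wait1): {s3, s5}.
States satisfying AG (try2 → EX (try2 → wait1)): {s0, s1, s2, s3, s4, s5}.
States satisfying AF AG (try2 → EX (try2 → wait1)): {s0, s1, s2, s3, s4, s5}.
States satisfying AG (try1 → EX wait1) ∧ AF AG (try2 → EX (try2 → wait1)): {s3, s5}.
s0 ∉ Sat(AG (try1 → EX wait1) ∧ AF AG (try2 → EX (try2 → wait1))).

Does not hold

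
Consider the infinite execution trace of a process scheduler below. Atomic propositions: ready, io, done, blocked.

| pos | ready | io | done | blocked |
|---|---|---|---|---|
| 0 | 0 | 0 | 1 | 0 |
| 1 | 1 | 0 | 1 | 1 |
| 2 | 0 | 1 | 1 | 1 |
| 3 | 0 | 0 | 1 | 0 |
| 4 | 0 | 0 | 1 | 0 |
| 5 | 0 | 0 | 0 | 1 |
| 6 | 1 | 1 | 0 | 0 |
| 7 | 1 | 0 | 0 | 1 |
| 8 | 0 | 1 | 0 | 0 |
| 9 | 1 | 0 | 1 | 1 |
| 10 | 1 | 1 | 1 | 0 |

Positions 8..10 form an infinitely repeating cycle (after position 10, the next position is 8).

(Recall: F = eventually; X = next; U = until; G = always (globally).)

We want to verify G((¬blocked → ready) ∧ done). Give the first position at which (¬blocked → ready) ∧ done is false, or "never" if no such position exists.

0

At position 0 the labels are {done}, so (¬blocked → ready) ∧ done is false there. This is the first violation.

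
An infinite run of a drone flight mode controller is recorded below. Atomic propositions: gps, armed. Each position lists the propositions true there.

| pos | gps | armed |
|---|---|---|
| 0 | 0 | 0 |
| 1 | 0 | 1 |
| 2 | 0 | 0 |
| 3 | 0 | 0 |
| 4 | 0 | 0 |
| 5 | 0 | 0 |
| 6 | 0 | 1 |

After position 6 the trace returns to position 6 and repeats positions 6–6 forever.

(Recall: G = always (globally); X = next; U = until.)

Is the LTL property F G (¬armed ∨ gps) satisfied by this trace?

G (¬armed ∨ gps) is false at every position 0..6, so it never becomes true and F G (¬armed ∨ gps) fails.

Violated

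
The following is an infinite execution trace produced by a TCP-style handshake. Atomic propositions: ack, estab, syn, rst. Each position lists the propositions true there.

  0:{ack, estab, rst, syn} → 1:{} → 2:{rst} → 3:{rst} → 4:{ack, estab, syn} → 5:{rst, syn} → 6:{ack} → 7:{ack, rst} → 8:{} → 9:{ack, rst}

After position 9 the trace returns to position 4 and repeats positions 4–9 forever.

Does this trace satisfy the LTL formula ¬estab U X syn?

No

Walking from position 0: at position 0, X syn has not yet held and ¬estab fails, so ¬estab U X syn is false.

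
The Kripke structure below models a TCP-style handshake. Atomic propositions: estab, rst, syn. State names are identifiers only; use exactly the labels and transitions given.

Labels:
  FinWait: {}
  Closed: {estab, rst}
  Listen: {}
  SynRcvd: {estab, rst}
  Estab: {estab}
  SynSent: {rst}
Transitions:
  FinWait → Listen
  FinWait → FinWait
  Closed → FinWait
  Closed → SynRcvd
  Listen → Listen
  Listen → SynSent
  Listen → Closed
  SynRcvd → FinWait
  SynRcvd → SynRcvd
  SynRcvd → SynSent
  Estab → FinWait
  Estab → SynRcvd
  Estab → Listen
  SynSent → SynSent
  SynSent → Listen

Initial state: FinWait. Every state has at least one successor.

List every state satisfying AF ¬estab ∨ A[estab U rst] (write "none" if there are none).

{FinWait, Closed, Listen, SynRcvd, SynSent}

States satisfying ¬estab: {FinWait, Listen, SynSent}.
States satisfying AF ¬estab: {FinWait, Listen, SynSent}.
States satisfying estab: {Closed, SynRcvd, Estab}.
States satisfying rst: {Closed, SynRcvd, SynSent}.
States satisfying A[estab U rst]: {Closed, SynRcvd, SynSent}.
States satisfying AF ¬estab ∨ A[estab U rst]: {FinWait, Closed, Listen, SynRcvd, SynSent}.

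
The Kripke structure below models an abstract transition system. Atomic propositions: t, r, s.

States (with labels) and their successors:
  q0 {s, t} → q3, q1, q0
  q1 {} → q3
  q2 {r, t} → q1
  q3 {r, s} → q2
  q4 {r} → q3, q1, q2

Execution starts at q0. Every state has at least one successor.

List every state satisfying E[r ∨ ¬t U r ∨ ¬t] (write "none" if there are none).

States satisfying r ∨ ¬t: {q1, q2, q3, q4}.
States satisfying E[r ∨ ¬t U r ∨ ¬t]: {q1, q2, q3, q4}.

{q1, q2, q3, q4}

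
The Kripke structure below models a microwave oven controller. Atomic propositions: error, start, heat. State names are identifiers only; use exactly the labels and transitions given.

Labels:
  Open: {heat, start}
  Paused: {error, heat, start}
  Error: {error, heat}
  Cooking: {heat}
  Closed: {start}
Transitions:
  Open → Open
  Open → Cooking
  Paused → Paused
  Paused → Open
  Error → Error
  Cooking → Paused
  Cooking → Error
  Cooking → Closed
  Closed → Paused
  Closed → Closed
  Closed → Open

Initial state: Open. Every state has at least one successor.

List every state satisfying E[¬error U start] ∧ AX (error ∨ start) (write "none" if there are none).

States satisfying ¬error: {Open, Cooking, Closed}.
States satisfying start: {Open, Paused, Closed}.
States satisfying E[¬error U start]: {Open, Paused, Cooking, Closed}.
States satisfying error ∨ start: {Open, Paused, Error, Closed}.
States satisfying AX (error ∨ start): {Paused, Error, Cooking, Closed}.
States satisfying E[¬error U start] ∧ AX (error ∨ start): {Paused, Cooking, Closed}.

{Paused, Cooking, Closed}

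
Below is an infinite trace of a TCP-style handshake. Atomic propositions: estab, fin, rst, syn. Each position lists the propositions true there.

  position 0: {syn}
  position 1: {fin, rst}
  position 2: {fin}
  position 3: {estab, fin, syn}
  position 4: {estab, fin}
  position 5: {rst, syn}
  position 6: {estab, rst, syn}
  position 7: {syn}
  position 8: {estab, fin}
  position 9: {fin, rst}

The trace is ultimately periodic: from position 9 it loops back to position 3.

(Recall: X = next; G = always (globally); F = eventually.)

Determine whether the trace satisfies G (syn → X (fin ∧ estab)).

syn → X (fin ∧ estab) must hold at every position from 0 onward. It fails at position 0, so G (syn → X (fin ∧ estab)) is false.
Positions where syn holds: 0, 3, 5, 6, 7.
Check X (fin ∧ estab) at each: 0→fails, 3→ok, 5→fails, 6→fails, 7→ok.

No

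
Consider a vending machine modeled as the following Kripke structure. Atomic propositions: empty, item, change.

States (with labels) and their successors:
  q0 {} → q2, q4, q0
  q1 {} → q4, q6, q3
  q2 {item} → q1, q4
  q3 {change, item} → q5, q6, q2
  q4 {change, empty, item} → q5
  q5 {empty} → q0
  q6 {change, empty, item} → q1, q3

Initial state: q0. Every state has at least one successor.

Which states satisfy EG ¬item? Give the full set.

States satisfying ¬item: {q0, q1, q5}.
States satisfying EG ¬item: {q0, q5}.

{q0, q5}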